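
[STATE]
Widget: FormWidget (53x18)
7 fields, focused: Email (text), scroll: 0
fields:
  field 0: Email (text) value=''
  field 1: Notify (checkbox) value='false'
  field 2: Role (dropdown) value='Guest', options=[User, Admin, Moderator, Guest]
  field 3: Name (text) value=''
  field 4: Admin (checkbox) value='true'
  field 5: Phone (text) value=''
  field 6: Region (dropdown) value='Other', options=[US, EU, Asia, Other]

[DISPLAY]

> Email:      [                                     ]
  Notify:     [ ]                                    
  Role:       [Guest                               ▼]
  Name:       [                                     ]
  Admin:      [x]                                    
  Phone:      [                                     ]
  Region:     [Other                               ▼]
                                                     
                                                     
                                                     
                                                     
                                                     
                                                     
                                                     
                                                     
                                                     
                                                     
                                                     


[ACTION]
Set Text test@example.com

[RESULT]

> Email:      [test@example.com                     ]
  Notify:     [ ]                                    
  Role:       [Guest                               ▼]
  Name:       [                                     ]
  Admin:      [x]                                    
  Phone:      [                                     ]
  Region:     [Other                               ▼]
                                                     
                                                     
                                                     
                                                     
                                                     
                                                     
                                                     
                                                     
                                                     
                                                     
                                                     


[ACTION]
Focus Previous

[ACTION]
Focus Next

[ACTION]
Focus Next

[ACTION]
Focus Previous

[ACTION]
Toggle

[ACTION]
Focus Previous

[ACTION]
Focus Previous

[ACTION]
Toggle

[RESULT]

  Email:      [test@example.com                     ]
  Notify:     [ ]                                    
  Role:       [Guest                               ▼]
  Name:       [                                     ]
  Admin:      [x]                                    
> Phone:      [                                     ]
  Region:     [Other                               ▼]
                                                     
                                                     
                                                     
                                                     
                                                     
                                                     
                                                     
                                                     
                                                     
                                                     
                                                     


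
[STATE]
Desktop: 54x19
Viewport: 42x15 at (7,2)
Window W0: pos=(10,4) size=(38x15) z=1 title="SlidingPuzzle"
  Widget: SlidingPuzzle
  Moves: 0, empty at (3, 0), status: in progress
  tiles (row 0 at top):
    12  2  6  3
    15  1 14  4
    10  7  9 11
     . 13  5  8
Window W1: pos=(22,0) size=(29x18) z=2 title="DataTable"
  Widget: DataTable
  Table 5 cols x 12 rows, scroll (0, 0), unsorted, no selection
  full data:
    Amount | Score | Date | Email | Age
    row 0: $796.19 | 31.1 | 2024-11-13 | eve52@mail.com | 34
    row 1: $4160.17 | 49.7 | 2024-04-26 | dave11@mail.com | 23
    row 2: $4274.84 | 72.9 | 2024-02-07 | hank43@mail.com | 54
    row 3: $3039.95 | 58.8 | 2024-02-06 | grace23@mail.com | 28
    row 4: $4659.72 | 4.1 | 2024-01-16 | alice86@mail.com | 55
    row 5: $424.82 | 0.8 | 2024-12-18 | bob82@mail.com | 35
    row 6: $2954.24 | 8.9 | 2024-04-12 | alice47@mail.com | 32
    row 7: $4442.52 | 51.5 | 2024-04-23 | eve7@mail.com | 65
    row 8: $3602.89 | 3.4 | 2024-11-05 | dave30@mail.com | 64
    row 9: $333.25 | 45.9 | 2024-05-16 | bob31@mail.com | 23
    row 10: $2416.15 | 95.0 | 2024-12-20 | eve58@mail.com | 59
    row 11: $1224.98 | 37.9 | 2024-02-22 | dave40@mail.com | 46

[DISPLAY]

               ┠──────────────────────────
               ┃Amount  │Score│Date      │
   ┏━━━━━━━━━━━┃────────┼─────┼──────────┼
   ┃ SlidingPuz┃$796.19 │31.1 │2024-11-13│
   ┠───────────┃$4160.17│49.7 │2024-04-26│
   ┃┌────┬────┬┃$4274.84│72.9 │2024-02-07│
   ┃│ 12 │  2 │┃$3039.95│58.8 │2024-02-06│
   ┃├────┼────┼┃$4659.72│4.1  │2024-01-16│
   ┃│ 15 │  1 │┃$424.82 │0.8  │2024-12-18│
   ┃├────┼────┼┃$2954.24│8.9  │2024-04-12│
   ┃│ 10 │  7 │┃$4442.52│51.5 │2024-04-23│
   ┃├────┼────┼┃$3602.89│3.4  │2024-11-05│
   ┃│    │ 13 │┃$333.25 │45.9 │2024-05-16│
   ┃└────┴────┴┃$2416.15│95.0 │2024-12-20│
   ┃Moves: 0   ┃$1224.98│37.9 │2024-02-22│


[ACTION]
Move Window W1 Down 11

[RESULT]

               ┃ DataTable                
               ┠──────────────────────────
   ┏━━━━━━━━━━━┃Amount  │Score│Date      │
   ┃ SlidingPuz┃────────┼─────┼──────────┼
   ┠───────────┃$796.19 │31.1 │2024-11-13│
   ┃┌────┬────┬┃$4160.17│49.7 │2024-04-26│
   ┃│ 12 │  2 │┃$4274.84│72.9 │2024-02-07│
   ┃├────┼────┼┃$3039.95│58.8 │2024-02-06│
   ┃│ 15 │  1 │┃$4659.72│4.1  │2024-01-16│
   ┃├────┼────┼┃$424.82 │0.8  │2024-12-18│
   ┃│ 10 │  7 │┃$2954.24│8.9  │2024-04-12│
   ┃├────┼────┼┃$4442.52│51.5 │2024-04-23│
   ┃│    │ 13 │┃$3602.89│3.4  │2024-11-05│
   ┃└────┴────┴┃$333.25 │45.9 │2024-05-16│
   ┃Moves: 0   ┃$2416.15│95.0 │2024-12-20│


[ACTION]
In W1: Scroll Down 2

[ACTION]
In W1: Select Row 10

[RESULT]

               ┃ DataTable                
               ┠──────────────────────────
   ┏━━━━━━━━━━━┃Amount  │Score│Date      │
   ┃ SlidingPuz┃────────┼─────┼──────────┼
   ┠───────────┃$796.19 │31.1 │2024-11-13│
   ┃┌────┬────┬┃$4160.17│49.7 │2024-04-26│
   ┃│ 12 │  2 │┃$4274.84│72.9 │2024-02-07│
   ┃├────┼────┼┃$3039.95│58.8 │2024-02-06│
   ┃│ 15 │  1 │┃$4659.72│4.1  │2024-01-16│
   ┃├────┼────┼┃$424.82 │0.8  │2024-12-18│
   ┃│ 10 │  7 │┃$2954.24│8.9  │2024-04-12│
   ┃├────┼────┼┃$4442.52│51.5 │2024-04-23│
   ┃│    │ 13 │┃$3602.89│3.4  │2024-11-05│
   ┃└────┴────┴┃$333.25 │45.9 │2024-05-16│
   ┃Moves: 0   ┃>2416.15│95.0 │2024-12-20│


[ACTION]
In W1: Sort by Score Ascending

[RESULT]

               ┃ DataTable                
               ┠──────────────────────────
   ┏━━━━━━━━━━━┃Amount  │Scor▲│Date      │
   ┃ SlidingPuz┃────────┼─────┼──────────┼
   ┠───────────┃$424.82 │0.8  │2024-12-18│
   ┃┌────┬────┬┃$3602.89│3.4  │2024-11-05│
   ┃│ 12 │  2 │┃$4659.72│4.1  │2024-01-16│
   ┃├────┼────┼┃$2954.24│8.9  │2024-04-12│
   ┃│ 15 │  1 │┃$796.19 │31.1 │2024-11-13│
   ┃├────┼────┼┃$1224.98│37.9 │2024-02-22│
   ┃│ 10 │  7 │┃$333.25 │45.9 │2024-05-16│
   ┃├────┼────┼┃$4160.17│49.7 │2024-04-26│
   ┃│    │ 13 │┃$4442.52│51.5 │2024-04-23│
   ┃└────┴────┴┃$3039.95│58.8 │2024-02-06│
   ┃Moves: 0   ┃>4274.84│72.9 │2024-02-07│


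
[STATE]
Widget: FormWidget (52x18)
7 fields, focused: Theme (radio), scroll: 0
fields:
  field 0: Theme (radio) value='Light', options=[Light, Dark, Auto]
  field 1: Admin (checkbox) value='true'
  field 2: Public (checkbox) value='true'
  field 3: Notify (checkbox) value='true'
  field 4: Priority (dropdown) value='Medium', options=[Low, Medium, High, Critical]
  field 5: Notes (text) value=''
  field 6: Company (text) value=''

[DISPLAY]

> Theme:      (●) Light  ( ) Dark  ( ) Auto         
  Admin:      [x]                                   
  Public:     [x]                                   
  Notify:     [x]                                   
  Priority:   [Medium                             ▼]
  Notes:      [                                    ]
  Company:    [                                    ]
                                                    
                                                    
                                                    
                                                    
                                                    
                                                    
                                                    
                                                    
                                                    
                                                    
                                                    


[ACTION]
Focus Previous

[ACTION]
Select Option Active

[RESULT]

  Theme:      (●) Light  ( ) Dark  ( ) Auto         
  Admin:      [x]                                   
  Public:     [x]                                   
  Notify:     [x]                                   
  Priority:   [Medium                             ▼]
  Notes:      [                                    ]
> Company:    [                                    ]
                                                    
                                                    
                                                    
                                                    
                                                    
                                                    
                                                    
                                                    
                                                    
                                                    
                                                    


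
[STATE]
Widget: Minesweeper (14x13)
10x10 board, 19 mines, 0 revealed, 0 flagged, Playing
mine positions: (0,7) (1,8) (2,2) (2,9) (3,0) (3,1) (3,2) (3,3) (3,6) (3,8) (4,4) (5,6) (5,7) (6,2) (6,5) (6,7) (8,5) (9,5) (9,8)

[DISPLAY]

■■■■■■■■■■    
■■■■■■■■■■    
■■■■■■■■■■    
■■■■■■■■■■    
■■■■■■■■■■    
■■■■■■■■■■    
■■■■■■■■■■    
■■■■■■■■■■    
■■■■■■■■■■    
■■■■■■■■■■    
              
              
              


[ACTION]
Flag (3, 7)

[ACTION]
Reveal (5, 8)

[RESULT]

■■■■■■■■■■    
■■■■■■■■■■    
■■■■■■■■■■    
■■■■■■■⚑■■    
■■■■■■■■■■    
■■■■■■■■2■    
■■■■■■■■■■    
■■■■■■■■■■    
■■■■■■■■■■    
■■■■■■■■■■    
              
              
              


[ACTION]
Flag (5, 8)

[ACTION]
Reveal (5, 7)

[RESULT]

■■■■■■■✹■■    
■■■■■■■■✹■    
■■✹■■■■■■✹    
✹✹✹✹■■✹⚑✹■    
■■■■✹■■■■■    
■■■■■■✹✹2■    
■■✹■■✹■✹■■    
■■■■■■■■■■    
■■■■■✹■■■■    
■■■■■✹■■✹■    
              
              
              


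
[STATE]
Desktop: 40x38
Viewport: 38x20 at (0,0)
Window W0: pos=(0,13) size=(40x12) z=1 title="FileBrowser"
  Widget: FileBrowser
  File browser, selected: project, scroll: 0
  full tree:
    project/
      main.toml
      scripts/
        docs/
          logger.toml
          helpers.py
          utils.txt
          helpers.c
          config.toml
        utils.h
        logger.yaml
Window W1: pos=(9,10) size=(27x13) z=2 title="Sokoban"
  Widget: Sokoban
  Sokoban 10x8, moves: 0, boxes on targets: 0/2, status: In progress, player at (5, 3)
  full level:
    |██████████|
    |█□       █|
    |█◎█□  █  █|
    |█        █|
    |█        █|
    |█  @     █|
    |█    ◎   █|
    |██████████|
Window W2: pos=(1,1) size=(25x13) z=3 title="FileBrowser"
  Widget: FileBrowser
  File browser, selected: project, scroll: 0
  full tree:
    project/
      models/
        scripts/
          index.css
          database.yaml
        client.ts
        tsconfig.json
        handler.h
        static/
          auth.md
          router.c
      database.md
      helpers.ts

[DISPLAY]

                                      
 ┏━━━━━━━━━━━━━━━━━━━━━━━┓            
 ┃ FileBrowser           ┃            
 ┠───────────────────────┨            
 ┃> [-] project/         ┃            
 ┃    [+] models/        ┃            
 ┃    database.md        ┃            
 ┃    helpers.ts         ┃            
 ┃                       ┃            
 ┃                       ┃            
 ┃                       ┃━━━━━━━━━┓  
 ┃                       ┃         ┃  
 ┃                       ┃─────────┨  
┏┗━━━━━━━━━━━━━━━━━━━━━━━┛         ┃━━
┃ FileBro┃█□       █               ┃  
┠────────┃█◎█□  █  █               ┃──
┃> [-] pr┃█        █               ┃  
┃    main┃█        █               ┃  
┃    [+] ┃█  @     █               ┃  
┃        ┃█    ◎   █               ┃  


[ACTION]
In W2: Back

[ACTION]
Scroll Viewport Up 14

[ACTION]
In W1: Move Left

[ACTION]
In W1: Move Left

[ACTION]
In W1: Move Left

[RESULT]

                                      
 ┏━━━━━━━━━━━━━━━━━━━━━━━┓            
 ┃ FileBrowser           ┃            
 ┠───────────────────────┨            
 ┃> [-] project/         ┃            
 ┃    [+] models/        ┃            
 ┃    database.md        ┃            
 ┃    helpers.ts         ┃            
 ┃                       ┃            
 ┃                       ┃            
 ┃                       ┃━━━━━━━━━┓  
 ┃                       ┃         ┃  
 ┃                       ┃─────────┨  
┏┗━━━━━━━━━━━━━━━━━━━━━━━┛         ┃━━
┃ FileBro┃█□       █               ┃  
┠────────┃█◎█□  █  █               ┃──
┃> [-] pr┃█        █               ┃  
┃    main┃█        █               ┃  
┃    [+] ┃█@       █               ┃  
┃        ┃█    ◎   █               ┃  


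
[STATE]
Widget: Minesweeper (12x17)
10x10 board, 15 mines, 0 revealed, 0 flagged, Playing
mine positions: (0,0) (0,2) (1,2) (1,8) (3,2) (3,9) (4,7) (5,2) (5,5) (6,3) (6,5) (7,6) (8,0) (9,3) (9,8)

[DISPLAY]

■■■■■■■■■■  
■■■■■■■■■■  
■■■■■■■■■■  
■■■■■■■■■■  
■■■■■■■■■■  
■■■■■■■■■■  
■■■■■■■■■■  
■■■■■■■■■■  
■■■■■■■■■■  
■■■■■■■■■■  
            
            
            
            
            
            
            


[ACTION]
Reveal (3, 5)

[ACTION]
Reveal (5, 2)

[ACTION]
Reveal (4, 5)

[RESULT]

✹■✹2   1■■  
■■✹2   1✹■  
■■■2   1■■  
■■✹1  11■✹  
■■■2112✹■■  
■■✹■■✹■■■■  
■■■✹■✹■■■■  
■■■■■■✹■■■  
✹■■■■■■■■■  
■■■✹■■■■✹■  
            
            
            
            
            
            
            


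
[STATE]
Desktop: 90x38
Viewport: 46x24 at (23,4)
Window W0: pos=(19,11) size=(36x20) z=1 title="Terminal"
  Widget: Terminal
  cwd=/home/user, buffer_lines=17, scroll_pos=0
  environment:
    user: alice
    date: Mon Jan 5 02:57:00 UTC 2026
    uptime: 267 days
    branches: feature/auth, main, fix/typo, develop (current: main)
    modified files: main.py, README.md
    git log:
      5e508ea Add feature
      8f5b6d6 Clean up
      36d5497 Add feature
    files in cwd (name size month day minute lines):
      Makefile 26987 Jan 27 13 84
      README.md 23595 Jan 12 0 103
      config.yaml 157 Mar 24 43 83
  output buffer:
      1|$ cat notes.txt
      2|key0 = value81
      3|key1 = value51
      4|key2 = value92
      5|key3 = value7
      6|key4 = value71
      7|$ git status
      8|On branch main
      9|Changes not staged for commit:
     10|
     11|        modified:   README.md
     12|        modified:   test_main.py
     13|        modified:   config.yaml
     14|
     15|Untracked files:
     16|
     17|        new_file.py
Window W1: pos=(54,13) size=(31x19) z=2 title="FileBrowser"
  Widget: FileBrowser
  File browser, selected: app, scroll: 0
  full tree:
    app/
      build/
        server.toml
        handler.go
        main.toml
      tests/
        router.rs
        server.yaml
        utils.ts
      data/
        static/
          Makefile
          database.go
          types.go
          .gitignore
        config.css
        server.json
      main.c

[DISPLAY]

                                              
                                              
                                              
                                              
                                              
                                              
                                              
━━━━━━━━━━━━━━━━━━━━━━━━━━━━━━━┓              
rminal                         ┃              
───────────────────────────────┏━━━━━━━━━━━━━━
at notes.txt                   ┃ FileBrowser  
0 = value81                    ┠──────────────
1 = value51                    ┃> [-] app/    
2 = value92                    ┃    [+] build/
3 = value7                     ┃    [+] tests/
4 = value71                    ┃    [+] data/ 
it status                      ┃    main.c    
branch main                    ┃              
nges not staged for commit:    ┃              
                               ┃              
     modified:   README.md     ┃              
     modified:   test_main.py  ┃              
     modified:   config.yaml   ┃              
                               ┃              


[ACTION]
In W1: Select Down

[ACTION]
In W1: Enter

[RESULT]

                                              
                                              
                                              
                                              
                                              
                                              
                                              
━━━━━━━━━━━━━━━━━━━━━━━━━━━━━━━┓              
rminal                         ┃              
───────────────────────────────┏━━━━━━━━━━━━━━
at notes.txt                   ┃ FileBrowser  
0 = value81                    ┠──────────────
1 = value51                    ┃  [-] app/    
2 = value92                    ┃  > [-] build/
3 = value7                     ┃      server.t
4 = value71                    ┃      handler.
it status                      ┃      main.tom
branch main                    ┃    [+] tests/
nges not staged for commit:    ┃    [+] data/ 
                               ┃    main.c    
     modified:   README.md     ┃              
     modified:   test_main.py  ┃              
     modified:   config.yaml   ┃              
                               ┃              


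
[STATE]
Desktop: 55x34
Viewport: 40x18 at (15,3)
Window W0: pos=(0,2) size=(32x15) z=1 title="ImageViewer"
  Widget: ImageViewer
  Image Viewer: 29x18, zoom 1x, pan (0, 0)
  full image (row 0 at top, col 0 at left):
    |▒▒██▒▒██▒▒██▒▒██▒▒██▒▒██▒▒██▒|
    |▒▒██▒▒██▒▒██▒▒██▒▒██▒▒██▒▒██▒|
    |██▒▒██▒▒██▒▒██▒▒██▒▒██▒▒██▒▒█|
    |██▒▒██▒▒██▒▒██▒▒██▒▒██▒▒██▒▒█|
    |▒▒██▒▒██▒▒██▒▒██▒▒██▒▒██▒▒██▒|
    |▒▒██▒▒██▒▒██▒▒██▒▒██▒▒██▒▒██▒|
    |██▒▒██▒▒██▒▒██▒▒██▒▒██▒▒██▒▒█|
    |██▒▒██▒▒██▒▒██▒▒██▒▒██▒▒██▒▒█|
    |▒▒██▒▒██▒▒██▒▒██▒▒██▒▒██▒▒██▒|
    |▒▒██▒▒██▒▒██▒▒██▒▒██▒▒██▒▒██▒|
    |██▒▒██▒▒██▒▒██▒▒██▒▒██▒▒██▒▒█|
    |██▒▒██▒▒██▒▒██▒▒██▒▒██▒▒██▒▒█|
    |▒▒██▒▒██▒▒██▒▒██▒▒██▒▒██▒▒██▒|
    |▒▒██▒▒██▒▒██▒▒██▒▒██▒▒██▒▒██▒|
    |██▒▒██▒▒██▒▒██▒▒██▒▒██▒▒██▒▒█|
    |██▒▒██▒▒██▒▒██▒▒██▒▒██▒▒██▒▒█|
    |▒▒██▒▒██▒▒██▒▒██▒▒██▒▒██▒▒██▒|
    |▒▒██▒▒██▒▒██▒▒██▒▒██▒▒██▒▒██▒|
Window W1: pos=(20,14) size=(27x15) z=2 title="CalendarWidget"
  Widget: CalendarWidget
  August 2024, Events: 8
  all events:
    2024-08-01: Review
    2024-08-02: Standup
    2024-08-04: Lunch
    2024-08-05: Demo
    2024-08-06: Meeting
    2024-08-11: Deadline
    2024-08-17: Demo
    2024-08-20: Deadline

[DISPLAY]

                ┃                       
────────────────┨                       
██▒▒██▒▒██▒▒██▒ ┃                       
██▒▒██▒▒██▒▒██▒ ┃                       
▒▒██▒▒██▒▒██▒▒█ ┃                       
▒▒██▒▒██▒▒██▒▒█ ┃                       
██▒▒██▒▒██▒▒██▒ ┃                       
██▒▒██▒▒██▒▒██▒ ┃                       
▒▒██▒▒██▒▒██▒▒█ ┃                       
▒▒██▒▒██▒▒██▒▒█ ┃                       
██▒▒██▒▒██▒▒██▒ ┃                       
██▒▒█┏━━━━━━━━━━━━━━━━━━━━━━━━━┓        
▒▒██▒┃ CalendarWidget          ┃        
━━━━━┠─────────────────────────┨        
     ┃       August 2024       ┃        
     ┃Mo Tu We Th Fr Sa Su     ┃        
     ┃          1*  2*  3  4*  ┃        
     ┃ 5*  6*  7  8  9 10 11*  ┃        


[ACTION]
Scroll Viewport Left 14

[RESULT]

 ImageViewer                  ┃         
──────────────────────────────┨         
▒▒██▒▒██▒▒██▒▒██▒▒██▒▒██▒▒██▒ ┃         
▒▒██▒▒██▒▒██▒▒██▒▒██▒▒██▒▒██▒ ┃         
██▒▒██▒▒██▒▒██▒▒██▒▒██▒▒██▒▒█ ┃         
██▒▒██▒▒██▒▒██▒▒██▒▒██▒▒██▒▒█ ┃         
▒▒██▒▒██▒▒██▒▒██▒▒██▒▒██▒▒██▒ ┃         
▒▒██▒▒██▒▒██▒▒██▒▒██▒▒██▒▒██▒ ┃         
██▒▒██▒▒██▒▒██▒▒██▒▒██▒▒██▒▒█ ┃         
██▒▒██▒▒██▒▒██▒▒██▒▒██▒▒██▒▒█ ┃         
▒▒██▒▒██▒▒██▒▒██▒▒██▒▒██▒▒██▒ ┃         
▒▒██▒▒██▒▒██▒▒██▒▒█┏━━━━━━━━━━━━━━━━━━━━
██▒▒██▒▒██▒▒██▒▒██▒┃ CalendarWidget     
━━━━━━━━━━━━━━━━━━━┠────────────────────
                   ┃       August 2024  
                   ┃Mo Tu We Th Fr Sa Su
                   ┃          1*  2*  3 
                   ┃ 5*  6*  7  8  9 10 


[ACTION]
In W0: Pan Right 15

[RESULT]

 ImageViewer                  ┃         
──────────────────────────────┨         
█▒▒██▒▒██▒▒██▒                ┃         
█▒▒██▒▒██▒▒██▒                ┃         
▒██▒▒██▒▒██▒▒█                ┃         
▒██▒▒██▒▒██▒▒█                ┃         
█▒▒██▒▒██▒▒██▒                ┃         
█▒▒██▒▒██▒▒██▒                ┃         
▒██▒▒██▒▒██▒▒█                ┃         
▒██▒▒██▒▒██▒▒█                ┃         
█▒▒██▒▒██▒▒██▒                ┃         
█▒▒██▒▒██▒▒██▒     ┏━━━━━━━━━━━━━━━━━━━━
▒██▒▒██▒▒██▒▒█     ┃ CalendarWidget     
━━━━━━━━━━━━━━━━━━━┠────────────────────
                   ┃       August 2024  
                   ┃Mo Tu We Th Fr Sa Su
                   ┃          1*  2*  3 
                   ┃ 5*  6*  7  8  9 10 


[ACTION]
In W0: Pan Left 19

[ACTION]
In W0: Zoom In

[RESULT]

 ImageViewer                  ┃         
──────────────────────────────┨         
▒▒▒▒████▒▒▒▒████▒▒▒▒████▒▒▒▒██┃         
▒▒▒▒████▒▒▒▒████▒▒▒▒████▒▒▒▒██┃         
▒▒▒▒████▒▒▒▒████▒▒▒▒████▒▒▒▒██┃         
▒▒▒▒████▒▒▒▒████▒▒▒▒████▒▒▒▒██┃         
████▒▒▒▒████▒▒▒▒████▒▒▒▒████▒▒┃         
████▒▒▒▒████▒▒▒▒████▒▒▒▒████▒▒┃         
████▒▒▒▒████▒▒▒▒████▒▒▒▒████▒▒┃         
████▒▒▒▒████▒▒▒▒████▒▒▒▒████▒▒┃         
▒▒▒▒████▒▒▒▒████▒▒▒▒████▒▒▒▒██┃         
▒▒▒▒████▒▒▒▒████▒▒▒┏━━━━━━━━━━━━━━━━━━━━
▒▒▒▒████▒▒▒▒████▒▒▒┃ CalendarWidget     
━━━━━━━━━━━━━━━━━━━┠────────────────────
                   ┃       August 2024  
                   ┃Mo Tu We Th Fr Sa Su
                   ┃          1*  2*  3 
                   ┃ 5*  6*  7  8  9 10 


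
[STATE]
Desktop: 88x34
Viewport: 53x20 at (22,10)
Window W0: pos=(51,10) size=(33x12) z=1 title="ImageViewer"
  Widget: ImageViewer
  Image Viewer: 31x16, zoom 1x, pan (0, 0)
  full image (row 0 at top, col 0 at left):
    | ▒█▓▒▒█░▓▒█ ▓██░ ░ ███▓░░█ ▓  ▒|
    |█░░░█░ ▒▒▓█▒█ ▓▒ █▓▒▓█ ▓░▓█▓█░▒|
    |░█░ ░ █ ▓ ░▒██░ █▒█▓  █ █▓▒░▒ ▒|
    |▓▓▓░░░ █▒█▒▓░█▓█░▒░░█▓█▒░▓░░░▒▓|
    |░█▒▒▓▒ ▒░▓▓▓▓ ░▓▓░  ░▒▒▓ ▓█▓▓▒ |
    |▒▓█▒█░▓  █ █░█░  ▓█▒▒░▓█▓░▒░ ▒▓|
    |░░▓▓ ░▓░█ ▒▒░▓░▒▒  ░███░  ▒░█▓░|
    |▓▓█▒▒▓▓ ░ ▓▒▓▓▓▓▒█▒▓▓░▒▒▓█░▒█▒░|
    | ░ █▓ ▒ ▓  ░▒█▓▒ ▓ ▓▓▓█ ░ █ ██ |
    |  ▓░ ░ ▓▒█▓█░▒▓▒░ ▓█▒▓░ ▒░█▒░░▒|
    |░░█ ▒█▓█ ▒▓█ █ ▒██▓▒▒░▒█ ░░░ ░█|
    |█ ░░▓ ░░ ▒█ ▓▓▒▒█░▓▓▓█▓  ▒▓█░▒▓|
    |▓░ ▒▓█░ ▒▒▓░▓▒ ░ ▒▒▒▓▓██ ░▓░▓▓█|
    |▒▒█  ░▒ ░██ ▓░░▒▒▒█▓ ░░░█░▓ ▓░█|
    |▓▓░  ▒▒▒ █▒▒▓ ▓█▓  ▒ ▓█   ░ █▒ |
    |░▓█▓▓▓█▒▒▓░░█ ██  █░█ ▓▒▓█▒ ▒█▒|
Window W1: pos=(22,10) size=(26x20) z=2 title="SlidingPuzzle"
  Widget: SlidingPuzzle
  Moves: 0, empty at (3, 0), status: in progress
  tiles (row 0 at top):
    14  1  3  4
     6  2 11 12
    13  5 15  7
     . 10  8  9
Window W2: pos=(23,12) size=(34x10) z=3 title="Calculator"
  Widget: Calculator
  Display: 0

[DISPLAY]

┏━━━━━━━━━━━━━━━━━━━━━━━━┓   ┏━━━━━━━━━━━━━━━━━━━━━━━
┃ SlidingPuzzle          ┃   ┃ ImageViewer           
┠┏━━━━━━━━━━━━━━━━━━━━━━━━━━━━━━━━┓──────────────────
┃┃ Calculator                     ┃▒█░▓▒█ ▓██░ ░ ███▓
┃┠────────────────────────────────┨░ ▒▒▓█▒█ ▓▒ █▓▒▓█ 
┃┃                               0┃ █ ▓ ░▒██░ █▒█▓  █
┃┃┌───┬───┬───┬───┐               ┃░ █▒█▒▓░█▓█░▒░░█▓█
┃┃│ 7 │ 8 │ 9 │ ÷ │               ┃▒ ▒░▓▓▓▓ ░▓▓░  ░▒▒
┃┃├───┼───┼───┼───┤               ┃░▓  █ █░█░  ▓█▒▒░▓
┃┃│ 4 │ 5 │ 6 │ × │               ┃░▓░█ ▒▒░▓░▒▒  ░███
┃┃└───┴───┴───┴───┘               ┃▓▓ ░ ▓▒▓▓▓▓▒█▒▓▓░▒
┃┗━━━━━━━━━━━━━━━━━━━━━━━━━━━━━━━━┛━━━━━━━━━━━━━━━━━━
┃Moves: 0                ┃                           
┃                        ┃                           
┃                        ┃                           
┃                        ┃                           
┃                        ┃                           
┃                        ┃                           
┃                        ┃                           
┗━━━━━━━━━━━━━━━━━━━━━━━━┛                           


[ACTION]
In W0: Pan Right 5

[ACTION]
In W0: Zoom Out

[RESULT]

┏━━━━━━━━━━━━━━━━━━━━━━━━┓   ┏━━━━━━━━━━━━━━━━━━━━━━━
┃ SlidingPuzzle          ┃   ┃ ImageViewer           
┠┏━━━━━━━━━━━━━━━━━━━━━━━━━━━━━━━━┓──────────────────
┃┃ Calculator                     ┃█ ▓██░ ░ ███▓░░█ ▓
┃┠────────────────────────────────┨█▒█ ▓▒ █▓▒▓█ ▓░▓█▓
┃┃                               0┃░▒██░ █▒█▓  █ █▓▒░
┃┃┌───┬───┬───┬───┐               ┃▒▓░█▓█░▒░░█▓█▒░▓░░
┃┃│ 7 │ 8 │ 9 │ ÷ │               ┃▓▓▓ ░▓▓░  ░▒▒▓ ▓█▓
┃┃├───┼───┼───┼───┤               ┃ █░█░  ▓█▒▒░▓█▓░▒░
┃┃│ 4 │ 5 │ 6 │ × │               ┃▒▒░▓░▒▒  ░███░  ▒░
┃┃└───┴───┴───┴───┘               ┃▓▒▓▓▓▓▒█▒▓▓░▒▒▓█░▒
┃┗━━━━━━━━━━━━━━━━━━━━━━━━━━━━━━━━┛━━━━━━━━━━━━━━━━━━
┃Moves: 0                ┃                           
┃                        ┃                           
┃                        ┃                           
┃                        ┃                           
┃                        ┃                           
┃                        ┃                           
┃                        ┃                           
┗━━━━━━━━━━━━━━━━━━━━━━━━┛                           


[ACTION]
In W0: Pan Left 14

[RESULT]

┏━━━━━━━━━━━━━━━━━━━━━━━━┓   ┏━━━━━━━━━━━━━━━━━━━━━━━
┃ SlidingPuzzle          ┃   ┃ ImageViewer           
┠┏━━━━━━━━━━━━━━━━━━━━━━━━━━━━━━━━┓──────────────────
┃┃ Calculator                     ┃▒█░▓▒█ ▓██░ ░ ███▓
┃┠────────────────────────────────┨░ ▒▒▓█▒█ ▓▒ █▓▒▓█ 
┃┃                               0┃ █ ▓ ░▒██░ █▒█▓  █
┃┃┌───┬───┬───┬───┐               ┃░ █▒█▒▓░█▓█░▒░░█▓█
┃┃│ 7 │ 8 │ 9 │ ÷ │               ┃▒ ▒░▓▓▓▓ ░▓▓░  ░▒▒
┃┃├───┼───┼───┼───┤               ┃░▓  █ █░█░  ▓█▒▒░▓
┃┃│ 4 │ 5 │ 6 │ × │               ┃░▓░█ ▒▒░▓░▒▒  ░███
┃┃└───┴───┴───┴───┘               ┃▓▓ ░ ▓▒▓▓▓▓▒█▒▓▓░▒
┃┗━━━━━━━━━━━━━━━━━━━━━━━━━━━━━━━━┛━━━━━━━━━━━━━━━━━━
┃Moves: 0                ┃                           
┃                        ┃                           
┃                        ┃                           
┃                        ┃                           
┃                        ┃                           
┃                        ┃                           
┃                        ┃                           
┗━━━━━━━━━━━━━━━━━━━━━━━━┛                           


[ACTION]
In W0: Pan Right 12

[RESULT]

┏━━━━━━━━━━━━━━━━━━━━━━━━┓   ┏━━━━━━━━━━━━━━━━━━━━━━━
┃ SlidingPuzzle          ┃   ┃ ImageViewer           
┠┏━━━━━━━━━━━━━━━━━━━━━━━━━━━━━━━━┓──────────────────
┃┃ Calculator                     ┃░ ███▓░░█ ▓  ▒    
┃┠────────────────────────────────┨█▓▒▓█ ▓░▓█▓█░▒    
┃┃                               0┃▒█▓  █ █▓▒░▒ ▒    
┃┃┌───┬───┬───┬───┐               ┃▒░░█▓█▒░▓░░░▒▓    
┃┃│ 7 │ 8 │ 9 │ ÷ │               ┃░  ░▒▒▓ ▓█▓▓▒     
┃┃├───┼───┼───┼───┤               ┃▓█▒▒░▓█▓░▒░ ▒▓    
┃┃│ 4 │ 5 │ 6 │ × │               ┃  ░███░  ▒░█▓░    
┃┃└───┴───┴───┴───┘               ┃█▒▓▓░▒▒▓█░▒█▒░    
┃┗━━━━━━━━━━━━━━━━━━━━━━━━━━━━━━━━┛━━━━━━━━━━━━━━━━━━
┃Moves: 0                ┃                           
┃                        ┃                           
┃                        ┃                           
┃                        ┃                           
┃                        ┃                           
┃                        ┃                           
┃                        ┃                           
┗━━━━━━━━━━━━━━━━━━━━━━━━┛                           


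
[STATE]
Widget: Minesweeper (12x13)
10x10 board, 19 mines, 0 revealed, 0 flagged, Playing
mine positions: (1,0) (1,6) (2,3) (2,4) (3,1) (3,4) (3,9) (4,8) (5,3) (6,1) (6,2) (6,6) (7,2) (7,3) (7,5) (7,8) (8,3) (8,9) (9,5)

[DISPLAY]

■■■■■■■■■■  
■■■■■■■■■■  
■■■■■■■■■■  
■■■■■■■■■■  
■■■■■■■■■■  
■■■■■■■■■■  
■■■■■■■■■■  
■■■■■■■■■■  
■■■■■■■■■■  
■■■■■■■■■■  
            
            
            


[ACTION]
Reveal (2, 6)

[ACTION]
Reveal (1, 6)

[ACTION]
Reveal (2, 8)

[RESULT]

■■■■■■■■■■  
✹■■■■■✹■■■  
■■■✹✹■1■■■  
■✹■■✹■■■■✹  
■■■■■■■■✹■  
■■■✹■■■■■■  
■✹✹■■■✹■■■  
■■✹✹■✹■■✹■  
■■■✹■■■■■✹  
■■■■■✹■■■■  
            
            
            
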